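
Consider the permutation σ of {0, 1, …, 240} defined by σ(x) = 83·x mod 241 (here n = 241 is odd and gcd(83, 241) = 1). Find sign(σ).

Start at x=201: 201 → 54 → 144 → 143 → 60 → 160 → 25 → … (one orbit).
Cycle type of π: 60×4 + 1; total 5 cycles.
5 cycles on 241: each ℓ→(−1)^(ℓ−1), product (−1)^236 = +1.

+1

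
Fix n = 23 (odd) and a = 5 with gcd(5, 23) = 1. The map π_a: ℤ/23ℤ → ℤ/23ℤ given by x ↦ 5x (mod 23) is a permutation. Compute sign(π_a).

-1

Trace 2: π^k(2) = [2, 10, 4, 20, 8, 17, 16] for k=0..6.
2 cycles of lengths [22, 1].
2 cycles on 23: each ℓ→(−1)^(ℓ−1), product (−1)^21 = -1.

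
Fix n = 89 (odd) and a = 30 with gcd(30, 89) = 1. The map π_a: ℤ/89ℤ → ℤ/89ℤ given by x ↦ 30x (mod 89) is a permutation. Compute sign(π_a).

Trace 5: π^k(5) = [5, 61, 50, 76, 55, 48, 16] for k=0..6.
2 cycles of lengths [88, 1].
2 cycles on 89: each ℓ→(−1)^(ℓ−1), product (−1)^87 = -1.

-1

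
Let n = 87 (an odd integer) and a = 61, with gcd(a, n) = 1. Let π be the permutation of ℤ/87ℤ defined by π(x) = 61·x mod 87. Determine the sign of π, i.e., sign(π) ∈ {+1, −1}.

-1

Start at x=31: 31 → 64 → 76 → 25 → 46 → 22 → 37 → … (one orbit).
6 cycles of lengths [28, 28, 28, 1, 1, 1].
With 6 cycles on 87 points, sign = (−1)^{87−6} = -1.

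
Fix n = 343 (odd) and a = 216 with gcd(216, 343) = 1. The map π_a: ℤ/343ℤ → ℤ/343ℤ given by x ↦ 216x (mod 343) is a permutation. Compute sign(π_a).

-1

Start at x=153: 153 → 120 → 195 → 274 → 188 → 134 → 132 → … (one orbit).
Decompose π into cycles: lengths [98, 98, 98, 14, 14, 14, 2, 2, 2, 1] (10 cycles, including the fixed point 0).
n − c = 343 − 10 = 333; sign = (−1)^333 = -1.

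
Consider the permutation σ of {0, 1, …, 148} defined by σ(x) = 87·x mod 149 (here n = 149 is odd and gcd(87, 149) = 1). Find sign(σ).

-1

Start at x=28: 28 → 52 → 54 → 79 → 19 → 14 → 26 → … (one orbit).
Decompose π into cycles: lengths [148, 1] (2 cycles, including the fixed point 0).
2 cycles on 149: each ℓ→(−1)^(ℓ−1), product (−1)^147 = -1.
Check: (87/149) = -1 by Zolotarev.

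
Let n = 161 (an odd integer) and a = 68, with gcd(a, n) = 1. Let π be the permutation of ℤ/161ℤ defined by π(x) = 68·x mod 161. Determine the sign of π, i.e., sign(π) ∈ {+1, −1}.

+1

Orbit of 116 under x↦68x: [116, 160, 93, 45, 1, 68]… (length divides ord_161(68)).
35 cycles of lengths [6, 6, 6, 6, 6, 6, 6, 6, 6, 6, 6, 6, 6, 6, 6, 6, 6, 6, 6, 6, 6, 6, 6, 2, 2, 2, 2, 2, 2, 2, 2, 2, 2, 2, 1].
161 − 35 = 126 transpositions; sign(π) = (−1)^126 = +1.
Check: (68/161) = +1 by Zolotarev.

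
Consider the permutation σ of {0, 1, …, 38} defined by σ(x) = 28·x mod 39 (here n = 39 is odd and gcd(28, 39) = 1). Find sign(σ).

-1

Trace 31: π^k(31) = [31, 10, 7, 1, 28, 4, 34] for k=0..6.
6 cycles of lengths [12, 12, 12, 1, 1, 1].
Σ(ℓ_i−1) = 39−6 = 33; sign = (−1)^33 = -1.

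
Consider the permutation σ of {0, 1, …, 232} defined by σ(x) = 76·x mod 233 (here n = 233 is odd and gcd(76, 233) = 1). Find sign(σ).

Orbit of 142 under x↦76x: [142, 74, 32, 102, 63, 128, 175]… (length divides ord_233(76)).
The orbit structure of x ↦ 76x mod 233: 9 orbits of sizes [29, 29, 29, 29, 29, 29, 29, 29, 1].
n − c = 233 − 9 = 224; sign = (−1)^224 = +1.

+1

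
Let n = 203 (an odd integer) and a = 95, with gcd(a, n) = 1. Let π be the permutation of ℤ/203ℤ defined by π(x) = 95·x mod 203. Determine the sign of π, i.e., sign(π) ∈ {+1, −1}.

Trace 130: π^k(130) = [130, 170, 113, 179, 156, 1, 95] for k=0..6.
π_95 has 6 disjoint cycles with lengths [84, 84, 28, 3, 3, 1] on {0,…,202}.
sign(π) = (−1)^{n − #cycles} = (−1)^{203−6} = (−1)^197 = -1.
(95|203)_J = -1 (Zolotarev's lemma cross-check).

-1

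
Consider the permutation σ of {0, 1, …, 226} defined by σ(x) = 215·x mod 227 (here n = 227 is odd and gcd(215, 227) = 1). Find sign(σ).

-1

Trace 137: π^k(137) = [137, 172, 206, 25, 154, 195, 157] for k=0..6.
π_215 has 2 disjoint cycles with lengths [226, 1] on {0,…,226}.
sign(π) = (−1)^{n − #cycles} = (−1)^{227−2} = (−1)^225 = -1.
The Jacobi symbol (215|227) = -1 (Zolotarev) agrees.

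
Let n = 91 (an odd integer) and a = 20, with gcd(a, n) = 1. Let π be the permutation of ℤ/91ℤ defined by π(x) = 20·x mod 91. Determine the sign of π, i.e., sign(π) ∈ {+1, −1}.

Orbit of 29 under x↦20x: [29, 34, 43, 41, 1, 20, 36]… (length divides ord_91(20)).
11 cycles of lengths [12, 12, 12, 12, 12, 12, 12, 2, 2, 2, 1].
91 − 11 = 80 transpositions; sign(π) = (−1)^80 = +1.

+1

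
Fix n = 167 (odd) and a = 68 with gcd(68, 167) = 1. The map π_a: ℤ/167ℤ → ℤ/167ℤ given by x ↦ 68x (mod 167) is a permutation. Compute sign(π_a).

-1

Orbit of 58 under x↦68x: [58, 103, 157, 155, 19, 123, 14]… (length divides ord_167(68)).
The orbit structure of x ↦ 68x mod 167: 2 orbits of sizes [166, 1].
Σ(ℓ_i−1) = 167−2 = 165; sign = (−1)^165 = -1.
Check: (68/167) = -1 by Zolotarev.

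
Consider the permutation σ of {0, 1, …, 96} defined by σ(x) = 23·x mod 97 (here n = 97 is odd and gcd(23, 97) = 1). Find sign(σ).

-1

Start at x=11: 11 → 59 → 96 → 74 → 53 → 55 → 4 → … (one orbit).
The orbit structure of x ↦ 23x mod 97: 2 orbits of sizes [96, 1].
Σ(ℓ_i−1) = 97−2 = 95; sign = (−1)^95 = -1.
Via Zolotarev, sign(π_{23}) = (23|97) = -1.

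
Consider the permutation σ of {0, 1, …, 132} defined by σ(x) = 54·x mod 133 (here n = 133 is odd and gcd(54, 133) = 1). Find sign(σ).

-1

Trace 131: π^k(131) = [131, 25, 20, 16, 66, 106, 5] for k=0..6.
10 cycles of lengths [18, 18, 18, 18, 18, 18, 9, 9, 6, 1].
With 10 cycles on 133 points, sign = (−1)^{133−10} = -1.
Zolotarev: (54|133) = -1, matching the cycle-count sign.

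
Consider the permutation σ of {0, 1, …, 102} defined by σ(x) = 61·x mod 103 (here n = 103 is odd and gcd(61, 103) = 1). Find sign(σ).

Start at x=61: 61 → 13 → 72 → 66 → 9 → 34 → 14 → … (one orbit).
Cycle type of π: 17×6 + 1; total 7 cycles.
7 cycles on 103: each ℓ→(−1)^(ℓ−1), product (−1)^96 = +1.
(61|103)_J = +1 (Zolotarev's lemma cross-check).

+1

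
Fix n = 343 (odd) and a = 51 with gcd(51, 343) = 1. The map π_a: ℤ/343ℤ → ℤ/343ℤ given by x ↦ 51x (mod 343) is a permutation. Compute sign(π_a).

+1

Start at x=36: 36 → 121 → 340 → 190 → 86 → 270 → 50 → … (one orbit).
Cycle type of π: 147×2 + 21×2 + 3×2 + 1; total 7 cycles.
With 7 cycles on 343 points, sign = (−1)^{343−7} = +1.
Via Zolotarev, sign(π_{51}) = (51|343) = +1.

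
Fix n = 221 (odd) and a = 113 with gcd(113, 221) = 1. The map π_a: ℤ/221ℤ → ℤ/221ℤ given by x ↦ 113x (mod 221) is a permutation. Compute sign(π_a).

Orbit of 14 under x↦113x: [14, 35, 198, 53, 22, 55, 27]… (length divides ord_221(113)).
Decompose π into cycles: lengths [48, 48, 48, 48, 16, 3, 3, 3, 3, 1] (10 cycles, including the fixed point 0).
With 10 cycles on 221 points, sign = (−1)^{221−10} = -1.
Zolotarev: (113|221) = -1, matching the cycle-count sign.

-1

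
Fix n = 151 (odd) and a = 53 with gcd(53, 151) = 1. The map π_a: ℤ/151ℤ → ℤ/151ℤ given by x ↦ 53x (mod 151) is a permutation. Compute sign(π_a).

-1

Orbit of 124 under x↦53x: [124, 79, 110, 92, 44, 67, 78]… (length divides ord_151(53)).
Cycle lengths of π_53 on ℤ/151ℤ: [50, 50, 50, 1]; 4 cycles in total.
4 cycles on 151: each ℓ→(−1)^(ℓ−1), product (−1)^147 = -1.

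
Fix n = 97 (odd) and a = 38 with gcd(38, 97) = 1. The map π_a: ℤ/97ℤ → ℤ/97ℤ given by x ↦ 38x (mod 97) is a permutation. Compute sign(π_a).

Start at x=77: 77 → 16 → 26 → 18 → 5 → 93 → 42 → … (one orbit).
2 cycles of lengths [96, 1].
97 − 2 = 95 transpositions; sign(π) = (−1)^95 = -1.

-1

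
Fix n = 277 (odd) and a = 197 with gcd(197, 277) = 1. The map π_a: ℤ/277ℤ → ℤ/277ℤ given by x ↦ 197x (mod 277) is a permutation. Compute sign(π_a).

-1

Start at x=28: 28 → 253 → 258 → 135 → 3 → 37 → 87 → … (one orbit).
Cycle type of π: 276 + 1; total 2 cycles.
277 − 2 = 275 transpositions; sign(π) = (−1)^275 = -1.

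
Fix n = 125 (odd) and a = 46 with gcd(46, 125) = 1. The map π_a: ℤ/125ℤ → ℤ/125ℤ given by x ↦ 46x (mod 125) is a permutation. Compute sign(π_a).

+1

Orbit of 6 under x↦46x: [6, 26, 71, 16, 111, 106, 1]… (length divides ord_125(46)).
13 cycles of lengths [25, 25, 25, 25, 5, 5, 5, 5, 1, 1, 1, 1, 1].
Σ(ℓ_i−1) = 125−13 = 112; sign = (−1)^112 = +1.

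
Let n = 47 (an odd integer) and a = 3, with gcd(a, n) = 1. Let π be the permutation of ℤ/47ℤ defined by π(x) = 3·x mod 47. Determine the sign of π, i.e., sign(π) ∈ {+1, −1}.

Start at x=16: 16 → 1 → 3 → 9 → 27 → 34 → 8 → … (one orbit).
Cycle type of π: 23×2 + 1; total 3 cycles.
Σ(ℓ_i−1) = 47−3 = 44; sign = (−1)^44 = +1.

+1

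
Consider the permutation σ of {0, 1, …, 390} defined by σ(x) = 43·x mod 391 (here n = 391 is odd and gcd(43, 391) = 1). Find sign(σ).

-1

Orbit of 342 under x↦43x: [342, 239, 111, 81, 355, 16, 297]… (length divides ord_391(43)).
8 cycles of lengths [88, 88, 88, 88, 22, 8, 8, 1].
Σ(ℓ_i−1) = 391−8 = 383; sign = (−1)^383 = -1.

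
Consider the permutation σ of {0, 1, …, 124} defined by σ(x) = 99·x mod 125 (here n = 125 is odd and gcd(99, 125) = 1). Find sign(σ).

Trace 49: π^k(49) = [49, 101, 124, 26, 74, 76, 24] for k=0..6.
23 cycles of lengths [10, 10, 10, 10, 10, 10, 10, 10, 10, 10, 2, 2, 2, 2, 2, 2, 2, 2, 2, 2, 2, 2, 1].
With 23 cycles on 125 points, sign = (−1)^{125−23} = +1.
Zolotarev: (99|125) = +1, matching the cycle-count sign.

+1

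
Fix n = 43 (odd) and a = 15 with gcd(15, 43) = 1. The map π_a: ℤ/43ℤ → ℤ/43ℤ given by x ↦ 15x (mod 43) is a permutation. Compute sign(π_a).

+1

Orbit of 35 under x↦15x: [35, 9, 6, 4, 17, 40, 41]… (length divides ord_43(15)).
The orbit structure of x ↦ 15x mod 43: 3 orbits of sizes [21, 21, 1].
n − c = 43 − 3 = 40; sign = (−1)^40 = +1.
Via Zolotarev, sign(π_{15}) = (15|43) = +1.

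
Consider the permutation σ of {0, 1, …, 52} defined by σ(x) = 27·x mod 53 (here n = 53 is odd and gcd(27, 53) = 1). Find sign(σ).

Start at x=15: 15 → 34 → 17 → 35 → 44 → 22 → 11 → … (one orbit).
2 cycles of lengths [52, 1].
sign(π) = (−1)^{n − #cycles} = (−1)^{53−2} = (−1)^51 = -1.

-1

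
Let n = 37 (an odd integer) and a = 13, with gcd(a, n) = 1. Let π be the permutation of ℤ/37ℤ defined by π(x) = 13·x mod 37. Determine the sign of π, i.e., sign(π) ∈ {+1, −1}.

Orbit of 35 under x↦13x: [35, 11, 32, 9, 6, 4, 15]… (length divides ord_37(13)).
The orbit structure of x ↦ 13x mod 37: 2 orbits of sizes [36, 1].
37 − 2 = 35 transpositions; sign(π) = (−1)^35 = -1.

-1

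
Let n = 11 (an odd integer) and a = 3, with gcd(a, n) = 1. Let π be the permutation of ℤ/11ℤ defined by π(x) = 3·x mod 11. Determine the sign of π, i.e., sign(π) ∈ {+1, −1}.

Trace 3: π^k(3) = [3, 9, 5, 4, 1] for k=0..4.
Cycle lengths of π_3 on ℤ/11ℤ: [5, 5, 1]; 3 cycles in total.
With 3 cycles on 11 points, sign = (−1)^{11−3} = +1.
Via Zolotarev, sign(π_{3}) = (3|11) = +1.

+1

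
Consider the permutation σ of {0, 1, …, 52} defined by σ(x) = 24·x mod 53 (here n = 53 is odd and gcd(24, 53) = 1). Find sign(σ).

+1

Trace 44: π^k(44) = [44, 49, 10, 28, 36, 16, 13] for k=0..6.
The orbit structure of x ↦ 24x mod 53: 5 orbits of sizes [13, 13, 13, 13, 1].
53 − 5 = 48 transpositions; sign(π) = (−1)^48 = +1.
Check: (24/53) = +1 by Zolotarev.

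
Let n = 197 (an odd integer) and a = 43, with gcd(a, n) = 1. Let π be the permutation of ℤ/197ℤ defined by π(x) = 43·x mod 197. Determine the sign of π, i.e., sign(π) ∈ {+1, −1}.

Start at x=63: 63 → 148 → 60 → 19 → 29 → 65 → 37 → … (one orbit).
Cycle lengths of π_43 on ℤ/197ℤ: [98, 98, 1]; 3 cycles in total.
sign(π) = (−1)^{n − #cycles} = (−1)^{197−3} = (−1)^194 = +1.

+1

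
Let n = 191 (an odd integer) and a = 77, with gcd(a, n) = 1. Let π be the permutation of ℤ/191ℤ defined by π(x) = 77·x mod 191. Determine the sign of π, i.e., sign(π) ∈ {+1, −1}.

Trace 2: π^k(2) = [2, 154, 16, 86, 128, 115, 69] for k=0..6.
π_77 has 3 disjoint cycles with lengths [95, 95, 1] on {0,…,190}.
Σ(ℓ_i−1) = 191−3 = 188; sign = (−1)^188 = +1.

+1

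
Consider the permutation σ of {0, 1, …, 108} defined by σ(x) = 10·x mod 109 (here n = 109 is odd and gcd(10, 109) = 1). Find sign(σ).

Orbit of 36 under x↦10x: [36, 33, 3, 30, 82, 57, 25]… (length divides ord_109(10)).
Cycle lengths of π_10 on ℤ/109ℤ: [108, 1]; 2 cycles in total.
n − c = 109 − 2 = 107; sign = (−1)^107 = -1.

-1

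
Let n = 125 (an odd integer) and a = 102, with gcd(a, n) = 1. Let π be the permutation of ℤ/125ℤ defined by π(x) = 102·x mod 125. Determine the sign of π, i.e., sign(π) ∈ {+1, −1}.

Orbit of 118 under x↦102x: [118, 36, 47, 44, 113, 26, 27]… (length divides ord_125(102)).
4 cycles of lengths [100, 20, 4, 1].
Σ(ℓ_i−1) = 125−4 = 121; sign = (−1)^121 = -1.
(102|125)_J = -1 (Zolotarev's lemma cross-check).

-1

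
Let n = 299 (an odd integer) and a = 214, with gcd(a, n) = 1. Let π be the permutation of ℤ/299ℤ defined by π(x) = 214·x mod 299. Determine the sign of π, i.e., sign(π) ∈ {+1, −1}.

+1

Orbit of 108 under x↦214x: [108, 89, 209, 175, 75, 203, 87]… (length divides ord_299(214)).
The orbit structure of x ↦ 214x mod 299: 5 orbits of sizes [132, 132, 22, 12, 1].
sign(π) = (−1)^{n − #cycles} = (−1)^{299−5} = (−1)^294 = +1.
(214|299)_J = +1 (Zolotarev's lemma cross-check).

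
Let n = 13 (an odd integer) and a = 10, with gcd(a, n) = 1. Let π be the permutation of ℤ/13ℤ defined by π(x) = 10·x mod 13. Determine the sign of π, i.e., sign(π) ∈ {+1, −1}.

+1

Start at x=3: 3 → 4 → 1 → 10 → 9 → 12 → 3 (one orbit).
π_10 has 3 disjoint cycles with lengths [6, 6, 1] on {0,…,12}.
3 cycles on 13: each ℓ→(−1)^(ℓ−1), product (−1)^10 = +1.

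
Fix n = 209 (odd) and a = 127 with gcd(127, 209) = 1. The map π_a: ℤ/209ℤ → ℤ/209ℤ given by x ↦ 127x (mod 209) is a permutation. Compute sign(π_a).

+1

Start at x=41: 41 → 191 → 13 → 188 → 50 → 80 → 128 → … (one orbit).
The orbit structure of x ↦ 127x mod 209: 5 orbits of sizes [90, 90, 18, 10, 1].
sign(π) = (−1)^{n − #cycles} = (−1)^{209−5} = (−1)^204 = +1.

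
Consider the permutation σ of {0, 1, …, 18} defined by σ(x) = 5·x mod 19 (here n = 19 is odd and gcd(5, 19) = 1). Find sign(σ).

+1

Start at x=11: 11 → 17 → 9 → 7 → 16 → 4 → 1 → … (one orbit).
Decompose π into cycles: lengths [9, 9, 1] (3 cycles, including the fixed point 0).
3 cycles on 19: each ℓ→(−1)^(ℓ−1), product (−1)^16 = +1.
Zolotarev: (5|19) = +1, matching the cycle-count sign.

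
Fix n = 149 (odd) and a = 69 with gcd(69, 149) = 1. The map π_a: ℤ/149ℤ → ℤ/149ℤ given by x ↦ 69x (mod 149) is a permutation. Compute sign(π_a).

Start at x=125: 125 → 132 → 19 → 119 → 16 → 61 → 37 → … (one orbit).
3 cycles of lengths [74, 74, 1].
n − c = 149 − 3 = 146; sign = (−1)^146 = +1.
Zolotarev: (69|149) = +1, matching the cycle-count sign.

+1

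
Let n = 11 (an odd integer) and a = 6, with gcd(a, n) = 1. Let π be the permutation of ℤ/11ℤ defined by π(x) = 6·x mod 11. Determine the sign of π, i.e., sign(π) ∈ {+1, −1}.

Start at x=3: 3 → 7 → 9 → 10 → 5 → 8 → 4 → … (one orbit).
Decompose π into cycles: lengths [10, 1] (2 cycles, including the fixed point 0).
2 cycles on 11: each ℓ→(−1)^(ℓ−1), product (−1)^9 = -1.
Check: (6/11) = -1 by Zolotarev.

-1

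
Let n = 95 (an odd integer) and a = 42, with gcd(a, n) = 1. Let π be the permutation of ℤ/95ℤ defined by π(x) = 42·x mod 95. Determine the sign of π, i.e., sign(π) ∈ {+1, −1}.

Start at x=74: 74 → 68 → 6 → 62 → 39 → 23 → 16 → … (one orbit).
The orbit structure of x ↦ 42x mod 95: 6 orbits of sizes [36, 36, 9, 9, 4, 1].
95 − 6 = 89 transpositions; sign(π) = (−1)^89 = -1.
Check: (42/95) = -1 by Zolotarev.

-1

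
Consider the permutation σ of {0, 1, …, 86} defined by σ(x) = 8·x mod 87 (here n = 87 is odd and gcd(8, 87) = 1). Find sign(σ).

+1

Orbit of 11 under x↦8x: [11, 1, 8, 64, 77, 7, 56]… (length divides ord_87(8)).
Cycle type of π: 28×3 + 2 + 1; total 5 cycles.
87 − 5 = 82 transpositions; sign(π) = (−1)^82 = +1.
Check: (8/87) = +1 by Zolotarev.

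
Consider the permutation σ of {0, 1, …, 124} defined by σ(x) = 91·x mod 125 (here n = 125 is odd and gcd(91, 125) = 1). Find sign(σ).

Orbit of 46 under x↦91x: [46, 61, 51, 16, 81, 121, 11]… (length divides ord_125(91)).
The orbit structure of x ↦ 91x mod 125: 13 orbits of sizes [25, 25, 25, 25, 5, 5, 5, 5, 1, 1, 1, 1, 1].
n − c = 125 − 13 = 112; sign = (−1)^112 = +1.
The Jacobi symbol (91|125) = +1 (Zolotarev) agrees.

+1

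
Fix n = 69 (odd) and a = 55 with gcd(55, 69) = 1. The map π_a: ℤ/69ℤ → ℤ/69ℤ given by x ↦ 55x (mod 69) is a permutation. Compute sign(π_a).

Start at x=4: 4 → 13 → 25 → 64 → 1 → 55 → 58 → … (one orbit).
The orbit structure of x ↦ 55x mod 69: 9 orbits of sizes [11, 11, 11, 11, 11, 11, 1, 1, 1].
n − c = 69 − 9 = 60; sign = (−1)^60 = +1.
The Jacobi symbol (55|69) = +1 (Zolotarev) agrees.

+1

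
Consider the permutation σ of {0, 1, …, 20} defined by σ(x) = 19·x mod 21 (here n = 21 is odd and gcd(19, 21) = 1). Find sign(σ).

-1

Orbit of 13 under x↦19x: [13, 16, 10, 1, 19, 4]… (length divides ord_21(19)).
Cycle lengths of π_19 on ℤ/21ℤ: [6, 6, 6, 1, 1, 1]; 6 cycles in total.
6 cycles on 21: each ℓ→(−1)^(ℓ−1), product (−1)^15 = -1.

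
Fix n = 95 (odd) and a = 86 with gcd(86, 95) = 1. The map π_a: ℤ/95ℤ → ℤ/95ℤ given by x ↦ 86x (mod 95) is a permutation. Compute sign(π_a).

Start at x=46: 46 → 61 → 21 → 1 → 86 → 81 → 31 → … (one orbit).
Cycle type of π: 18×5 + 1×5; total 10 cycles.
95 − 10 = 85 transpositions; sign(π) = (−1)^85 = -1.
Via Zolotarev, sign(π_{86}) = (86|95) = -1.

-1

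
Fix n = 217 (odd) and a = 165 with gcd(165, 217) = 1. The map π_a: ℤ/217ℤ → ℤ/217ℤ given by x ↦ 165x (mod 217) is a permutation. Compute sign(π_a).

+1

Orbit of 78 under x↦165x: [78, 67, 205, 190, 102, 121, 1]… (length divides ord_217(165)).
π_165 has 17 disjoint cycles with lengths [15, 15, 15, 15, 15, 15, 15, 15, 15, 15, 15, 15, 15, 15, 3, 3, 1] on {0,…,216}.
17 cycles on 217: each ℓ→(−1)^(ℓ−1), product (−1)^200 = +1.
Zolotarev: (165|217) = +1, matching the cycle-count sign.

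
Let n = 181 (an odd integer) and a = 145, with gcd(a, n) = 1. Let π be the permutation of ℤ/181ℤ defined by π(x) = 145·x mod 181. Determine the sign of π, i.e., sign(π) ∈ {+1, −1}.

+1

Trace 25: π^k(25) = [25, 5, 1, 145, 29, 42, 117] for k=0..6.
Cycle lengths of π_145 on ℤ/181ℤ: [15, 15, 15, 15, 15, 15, 15, 15, 15, 15, 15, 15, 1]; 13 cycles in total.
13 cycles on 181: each ℓ→(−1)^(ℓ−1), product (−1)^168 = +1.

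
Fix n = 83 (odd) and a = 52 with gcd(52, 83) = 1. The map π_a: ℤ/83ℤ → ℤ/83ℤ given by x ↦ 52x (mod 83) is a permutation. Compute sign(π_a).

Orbit of 75 under x↦52x: [75, 82, 31, 35, 77, 20, 44]… (length divides ord_83(52)).
Cycle type of π: 82 + 1; total 2 cycles.
n − c = 83 − 2 = 81; sign = (−1)^81 = -1.
Zolotarev: (52|83) = -1, matching the cycle-count sign.

-1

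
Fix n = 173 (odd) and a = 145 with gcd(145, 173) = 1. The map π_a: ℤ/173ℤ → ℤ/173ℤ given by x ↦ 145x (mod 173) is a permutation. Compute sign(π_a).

-1

Trace 88: π^k(88) = [88, 131, 138, 115, 67, 27, 109] for k=0..6.
π_145 has 2 disjoint cycles with lengths [172, 1] on {0,…,172}.
sign(π) = (−1)^{n − #cycles} = (−1)^{173−2} = (−1)^171 = -1.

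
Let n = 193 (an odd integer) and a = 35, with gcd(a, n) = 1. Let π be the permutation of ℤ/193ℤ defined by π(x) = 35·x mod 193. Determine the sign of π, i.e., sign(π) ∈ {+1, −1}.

Orbit of 23 under x↦35x: [23, 33, 190, 88, 185, 106, 43]… (length divides ord_193(35)).
Cycle type of π: 64×3 + 1; total 4 cycles.
n − c = 193 − 4 = 189; sign = (−1)^189 = -1.
The Jacobi symbol (35|193) = -1 (Zolotarev) agrees.

-1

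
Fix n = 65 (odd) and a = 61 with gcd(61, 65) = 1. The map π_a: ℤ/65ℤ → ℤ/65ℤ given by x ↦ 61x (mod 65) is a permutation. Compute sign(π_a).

+1

Orbit of 1 under x↦61x: [1, 61, 16]… (length divides ord_65(61)).
The orbit structure of x ↦ 61x mod 65: 25 orbits of sizes [3, 3, 3, 3, 3, 3, 3, 3, 3, 3, 3, 3, 3, 3, 3, 3, 3, 3, 3, 3, 1, 1, 1, 1, 1].
n − c = 65 − 25 = 40; sign = (−1)^40 = +1.
(61|65)_J = +1 (Zolotarev's lemma cross-check).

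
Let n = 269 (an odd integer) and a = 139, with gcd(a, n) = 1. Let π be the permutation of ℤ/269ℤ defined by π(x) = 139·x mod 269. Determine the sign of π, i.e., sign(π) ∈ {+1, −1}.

Orbit of 177 under x↦139x: [177, 124, 20, 90, 136, 74, 64]… (length divides ord_269(139)).
Cycle type of π: 268 + 1; total 2 cycles.
2 cycles on 269: each ℓ→(−1)^(ℓ−1), product (−1)^267 = -1.

-1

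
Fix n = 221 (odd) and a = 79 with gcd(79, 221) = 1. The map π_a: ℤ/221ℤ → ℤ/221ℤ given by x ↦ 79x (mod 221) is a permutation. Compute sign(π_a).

-1

Trace 14: π^k(14) = [14, 1, 79, 53, 209, 157, 27] for k=0..6.
26 cycles of lengths [16, 16, 16, 16, 16, 16, 16, 16, 16, 16, 16, 16, 16, 1, 1, 1, 1, 1, 1, 1, 1, 1, 1, 1, 1, 1].
Σ(ℓ_i−1) = 221−26 = 195; sign = (−1)^195 = -1.
Zolotarev: (79|221) = -1, matching the cycle-count sign.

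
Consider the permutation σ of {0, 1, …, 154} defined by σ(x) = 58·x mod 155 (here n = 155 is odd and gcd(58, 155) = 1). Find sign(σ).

Start at x=101: 101 → 123 → 4 → 77 → 126 → 23 → 94 → … (one orbit).
Cycle lengths of π_58 on ℤ/155ℤ: [20, 20, 20, 20, 20, 20, 10, 10, 10, 4, 1]; 11 cycles in total.
With 11 cycles on 155 points, sign = (−1)^{155−11} = +1.
Via Zolotarev, sign(π_{58}) = (58|155) = +1.

+1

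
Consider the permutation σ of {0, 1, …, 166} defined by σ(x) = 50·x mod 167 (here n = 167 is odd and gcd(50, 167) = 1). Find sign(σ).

Trace 8: π^k(8) = [8, 66, 127, 4, 33, 147, 2] for k=0..6.
π_50 has 3 disjoint cycles with lengths [83, 83, 1] on {0,…,166}.
With 3 cycles on 167 points, sign = (−1)^{167−3} = +1.

+1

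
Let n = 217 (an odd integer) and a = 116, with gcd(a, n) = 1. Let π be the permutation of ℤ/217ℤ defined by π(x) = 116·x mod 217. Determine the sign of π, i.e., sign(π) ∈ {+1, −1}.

-1

Trace 151: π^k(151) = [151, 156, 85, 95, 170, 190, 123] for k=0..6.
The orbit structure of x ↦ 116x mod 217: 12 orbits of sizes [30, 30, 30, 30, 30, 30, 10, 10, 10, 3, 3, 1].
217 − 12 = 205 transpositions; sign(π) = (−1)^205 = -1.
The Jacobi symbol (116|217) = -1 (Zolotarev) agrees.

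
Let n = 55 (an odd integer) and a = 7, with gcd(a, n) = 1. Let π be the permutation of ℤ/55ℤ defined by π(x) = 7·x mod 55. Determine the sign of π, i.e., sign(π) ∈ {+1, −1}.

+1

Start at x=36: 36 → 32 → 4 → 28 → 31 → 52 → 34 → … (one orbit).
Decompose π into cycles: lengths [20, 20, 10, 4, 1] (5 cycles, including the fixed point 0).
5 cycles on 55: each ℓ→(−1)^(ℓ−1), product (−1)^50 = +1.
Via Zolotarev, sign(π_{7}) = (7|55) = +1.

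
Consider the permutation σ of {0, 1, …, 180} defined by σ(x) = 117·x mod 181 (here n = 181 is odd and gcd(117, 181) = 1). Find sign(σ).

+1

Start at x=145: 145 → 132 → 59 → 25 → 29 → 135 → 48 → … (one orbit).
Cycle type of π: 15×12 + 1; total 13 cycles.
sign(π) = (−1)^{n − #cycles} = (−1)^{181−13} = (−1)^168 = +1.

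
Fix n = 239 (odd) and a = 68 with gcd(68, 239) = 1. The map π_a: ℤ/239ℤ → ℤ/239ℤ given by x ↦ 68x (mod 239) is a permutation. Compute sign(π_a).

+1

Start at x=174: 174 → 121 → 102 → 5 → 101 → 176 → 18 → … (one orbit).
3 cycles of lengths [119, 119, 1].
sign(π) = (−1)^{n − #cycles} = (−1)^{239−3} = (−1)^236 = +1.
Check: (68/239) = +1 by Zolotarev.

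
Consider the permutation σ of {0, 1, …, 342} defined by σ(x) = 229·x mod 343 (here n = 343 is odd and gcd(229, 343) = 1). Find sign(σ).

Trace 253: π^k(253) = [253, 313, 333, 111, 37, 241, 309] for k=0..6.
π_229 has 4 disjoint cycles with lengths [294, 42, 6, 1] on {0,…,342}.
343 − 4 = 339 transpositions; sign(π) = (−1)^339 = -1.
(229|343)_J = -1 (Zolotarev's lemma cross-check).

-1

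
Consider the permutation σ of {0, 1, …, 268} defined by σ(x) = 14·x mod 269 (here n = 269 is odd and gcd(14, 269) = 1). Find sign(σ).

Trace 119: π^k(119) = [119, 52, 190, 239, 118, 38, 263] for k=0..6.
Cycle lengths of π_14 on ℤ/269ℤ: [67, 67, 67, 67, 1]; 5 cycles in total.
n − c = 269 − 5 = 264; sign = (−1)^264 = +1.

+1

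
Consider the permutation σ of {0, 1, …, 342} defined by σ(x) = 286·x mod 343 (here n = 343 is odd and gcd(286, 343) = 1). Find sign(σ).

Trace 202: π^k(202) = [202, 148, 139, 309, 223, 323, 111] for k=0..6.
π_286 has 10 disjoint cycles with lengths [98, 98, 98, 14, 14, 14, 2, 2, 2, 1] on {0,…,342}.
Σ(ℓ_i−1) = 343−10 = 333; sign = (−1)^333 = -1.
The Jacobi symbol (286|343) = -1 (Zolotarev) agrees.

-1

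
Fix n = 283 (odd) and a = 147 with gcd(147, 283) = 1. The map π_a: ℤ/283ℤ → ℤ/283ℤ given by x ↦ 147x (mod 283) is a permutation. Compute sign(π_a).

Start at x=141: 141 → 68 → 91 → 76 → 135 → 35 → 51 → … (one orbit).
Cycle lengths of π_147 on ℤ/283ℤ: [282, 1]; 2 cycles in total.
n − c = 283 − 2 = 281; sign = (−1)^281 = -1.

-1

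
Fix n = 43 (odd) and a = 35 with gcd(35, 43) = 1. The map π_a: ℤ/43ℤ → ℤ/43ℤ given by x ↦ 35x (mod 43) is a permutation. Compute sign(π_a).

+1

Start at x=41: 41 → 16 → 1 → 35 → 21 → 4 → 11 → 41 (one orbit).
Cycle type of π: 7×6 + 1; total 7 cycles.
sign(π) = (−1)^{n − #cycles} = (−1)^{43−7} = (−1)^36 = +1.
Via Zolotarev, sign(π_{35}) = (35|43) = +1.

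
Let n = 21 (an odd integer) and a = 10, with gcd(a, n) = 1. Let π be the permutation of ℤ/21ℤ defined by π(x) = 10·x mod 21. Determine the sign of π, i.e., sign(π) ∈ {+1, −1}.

Orbit of 13 under x↦10x: [13, 4, 19, 1, 10, 16]… (length divides ord_21(10)).
Decompose π into cycles: lengths [6, 6, 6, 1, 1, 1] (6 cycles, including the fixed point 0).
sign(π) = (−1)^{n − #cycles} = (−1)^{21−6} = (−1)^15 = -1.
Zolotarev: (10|21) = -1, matching the cycle-count sign.

-1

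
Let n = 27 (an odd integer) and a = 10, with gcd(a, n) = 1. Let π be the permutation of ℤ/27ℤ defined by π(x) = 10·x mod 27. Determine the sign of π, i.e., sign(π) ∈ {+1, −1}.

Start at x=19: 19 → 1 → 10 → 19 (one orbit).
π_10 has 15 disjoint cycles with lengths [3, 3, 3, 3, 3, 3, 1, 1, 1, 1, 1, 1, 1, 1, 1] on {0,…,26}.
With 15 cycles on 27 points, sign = (−1)^{27−15} = +1.
(10|27)_J = +1 (Zolotarev's lemma cross-check).

+1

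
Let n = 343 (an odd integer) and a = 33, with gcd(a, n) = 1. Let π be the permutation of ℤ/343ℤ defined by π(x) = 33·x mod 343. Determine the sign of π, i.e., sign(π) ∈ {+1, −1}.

Trace 220: π^k(220) = [220, 57, 166, 333, 13, 86, 94] for k=0..6.
π_33 has 4 disjoint cycles with lengths [294, 42, 6, 1] on {0,…,342}.
With 4 cycles on 343 points, sign = (−1)^{343−4} = -1.

-1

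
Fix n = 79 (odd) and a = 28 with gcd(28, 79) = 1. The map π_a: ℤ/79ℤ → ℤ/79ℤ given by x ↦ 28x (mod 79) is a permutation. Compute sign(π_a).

-1

Trace 2: π^k(2) = [2, 56, 67, 59, 72, 41, 42] for k=0..6.
π_28 has 2 disjoint cycles with lengths [78, 1] on {0,…,78}.
2 cycles on 79: each ℓ→(−1)^(ℓ−1), product (−1)^77 = -1.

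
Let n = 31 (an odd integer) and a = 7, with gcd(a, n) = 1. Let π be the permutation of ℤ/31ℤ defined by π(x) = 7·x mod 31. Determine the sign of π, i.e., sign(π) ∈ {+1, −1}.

+1

Orbit of 9 under x↦7x: [9, 1, 7, 18, 2, 14, 5]… (length divides ord_31(7)).
Cycle lengths of π_7 on ℤ/31ℤ: [15, 15, 1]; 3 cycles in total.
n − c = 31 − 3 = 28; sign = (−1)^28 = +1.
Check: (7/31) = +1 by Zolotarev.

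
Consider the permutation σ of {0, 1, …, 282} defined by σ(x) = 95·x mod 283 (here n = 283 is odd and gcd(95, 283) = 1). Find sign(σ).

+1

Orbit of 130 under x↦95x: [130, 181, 215, 49, 127, 179, 25]… (length divides ord_283(95)).
3 cycles of lengths [141, 141, 1].
3 cycles on 283: each ℓ→(−1)^(ℓ−1), product (−1)^280 = +1.
(95|283)_J = +1 (Zolotarev's lemma cross-check).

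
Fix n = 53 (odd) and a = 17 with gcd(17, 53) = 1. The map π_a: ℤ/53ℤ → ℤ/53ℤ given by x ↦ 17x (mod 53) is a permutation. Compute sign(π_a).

Start at x=10: 10 → 11 → 28 → 52 → 36 → 29 → 16 → … (one orbit).
π_17 has 3 disjoint cycles with lengths [26, 26, 1] on {0,…,52}.
n − c = 53 − 3 = 50; sign = (−1)^50 = +1.

+1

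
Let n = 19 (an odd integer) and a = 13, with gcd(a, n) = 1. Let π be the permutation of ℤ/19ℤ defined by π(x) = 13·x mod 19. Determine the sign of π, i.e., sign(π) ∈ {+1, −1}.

-1

Trace 10: π^k(10) = [10, 16, 18, 6, 2, 7, 15] for k=0..6.
Decompose π into cycles: lengths [18, 1] (2 cycles, including the fixed point 0).
sign(π) = (−1)^{n − #cycles} = (−1)^{19−2} = (−1)^17 = -1.
(13|19)_J = -1 (Zolotarev's lemma cross-check).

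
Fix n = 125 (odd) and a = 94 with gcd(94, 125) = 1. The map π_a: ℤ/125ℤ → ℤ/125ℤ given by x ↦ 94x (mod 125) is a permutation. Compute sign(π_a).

Orbit of 34 under x↦94x: [34, 71, 49, 106, 89, 116, 29]… (length divides ord_125(94)).
π_94 has 7 disjoint cycles with lengths [50, 50, 10, 10, 2, 2, 1] on {0,…,124}.
With 7 cycles on 125 points, sign = (−1)^{125−7} = +1.

+1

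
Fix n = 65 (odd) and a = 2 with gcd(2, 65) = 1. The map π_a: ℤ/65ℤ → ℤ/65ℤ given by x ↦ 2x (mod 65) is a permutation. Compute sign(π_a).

Start at x=8: 8 → 16 → 32 → 64 → 63 → 61 → 57 → … (one orbit).
Decompose π into cycles: lengths [12, 12, 12, 12, 12, 4, 1] (7 cycles, including the fixed point 0).
65 − 7 = 58 transpositions; sign(π) = (−1)^58 = +1.

+1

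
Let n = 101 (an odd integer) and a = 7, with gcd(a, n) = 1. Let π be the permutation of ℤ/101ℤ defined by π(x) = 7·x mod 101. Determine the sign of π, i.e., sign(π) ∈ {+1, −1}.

-1

Orbit of 27 under x↦7x: [27, 88, 10, 70, 86, 97, 73]… (length divides ord_101(7)).
Cycle type of π: 100 + 1; total 2 cycles.
101 − 2 = 99 transpositions; sign(π) = (−1)^99 = -1.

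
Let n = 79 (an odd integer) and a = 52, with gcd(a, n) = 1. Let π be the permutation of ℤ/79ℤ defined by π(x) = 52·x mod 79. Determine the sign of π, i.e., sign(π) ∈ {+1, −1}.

Trace 8: π^k(8) = [8, 21, 65, 62, 64, 10, 46] for k=0..6.
π_52 has 7 disjoint cycles with lengths [13, 13, 13, 13, 13, 13, 1] on {0,…,78}.
With 7 cycles on 79 points, sign = (−1)^{79−7} = +1.
Zolotarev: (52|79) = +1, matching the cycle-count sign.

+1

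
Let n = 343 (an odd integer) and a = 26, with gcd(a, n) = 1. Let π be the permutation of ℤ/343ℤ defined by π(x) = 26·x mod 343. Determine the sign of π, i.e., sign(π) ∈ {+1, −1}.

-1

Start at x=276: 276 → 316 → 327 → 270 → 160 → 44 → 115 → … (one orbit).
4 cycles of lengths [294, 42, 6, 1].
n − c = 343 − 4 = 339; sign = (−1)^339 = -1.
Zolotarev: (26|343) = -1, matching the cycle-count sign.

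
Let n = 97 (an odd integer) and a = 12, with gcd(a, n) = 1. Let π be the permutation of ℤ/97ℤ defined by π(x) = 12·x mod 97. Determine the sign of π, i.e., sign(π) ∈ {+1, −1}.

Start at x=85: 85 → 50 → 18 → 22 → 70 → 64 → 89 → … (one orbit).
π_12 has 7 disjoint cycles with lengths [16, 16, 16, 16, 16, 16, 1] on {0,…,96}.
With 7 cycles on 97 points, sign = (−1)^{97−7} = +1.

+1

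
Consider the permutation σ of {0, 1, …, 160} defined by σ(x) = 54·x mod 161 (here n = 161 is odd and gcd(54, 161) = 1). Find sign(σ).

Trace 48: π^k(48) = [48, 16, 59, 127, 96, 32, 118] for k=0..6.
Decompose π into cycles: lengths [66, 66, 11, 11, 6, 1] (6 cycles, including the fixed point 0).
sign(π) = (−1)^{n − #cycles} = (−1)^{161−6} = (−1)^155 = -1.

-1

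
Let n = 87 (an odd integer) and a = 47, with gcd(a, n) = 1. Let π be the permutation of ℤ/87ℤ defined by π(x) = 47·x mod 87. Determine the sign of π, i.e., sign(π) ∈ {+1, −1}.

Start at x=56: 56 → 22 → 77 → 52 → 8 → 28 → 11 → … (one orbit).
π_47 has 5 disjoint cycles with lengths [28, 28, 28, 2, 1] on {0,…,86}.
87 − 5 = 82 transpositions; sign(π) = (−1)^82 = +1.

+1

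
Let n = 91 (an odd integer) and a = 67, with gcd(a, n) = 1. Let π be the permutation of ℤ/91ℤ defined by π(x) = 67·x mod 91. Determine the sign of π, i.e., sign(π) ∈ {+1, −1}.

-1

Orbit of 9 under x↦67x: [9, 57, 88, 72, 1, 67, 30]… (length divides ord_91(67)).
The orbit structure of x ↦ 67x mod 91: 10 orbits of sizes [12, 12, 12, 12, 12, 12, 12, 3, 3, 1].
91 − 10 = 81 transpositions; sign(π) = (−1)^81 = -1.
Via Zolotarev, sign(π_{67}) = (67|91) = -1.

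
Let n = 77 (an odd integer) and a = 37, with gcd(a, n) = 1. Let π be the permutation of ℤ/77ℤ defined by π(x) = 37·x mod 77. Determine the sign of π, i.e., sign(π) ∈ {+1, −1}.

+1

Trace 15: π^k(15) = [15, 16, 53, 36, 23, 4, 71] for k=0..6.
Cycle type of π: 15×4 + 5×2 + 3×2 + 1; total 9 cycles.
n − c = 77 − 9 = 68; sign = (−1)^68 = +1.
Via Zolotarev, sign(π_{37}) = (37|77) = +1.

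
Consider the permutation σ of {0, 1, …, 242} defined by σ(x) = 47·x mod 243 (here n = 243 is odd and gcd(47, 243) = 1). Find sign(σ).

-1

Trace 116: π^k(116) = [116, 106, 122, 145, 11, 31, 242] for k=0..6.
π_47 has 6 disjoint cycles with lengths [162, 54, 18, 6, 2, 1] on {0,…,242}.
6 cycles on 243: each ℓ→(−1)^(ℓ−1), product (−1)^237 = -1.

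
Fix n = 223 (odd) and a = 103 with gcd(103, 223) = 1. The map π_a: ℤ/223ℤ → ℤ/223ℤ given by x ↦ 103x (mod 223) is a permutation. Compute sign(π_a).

Orbit of 14 under x↦103x: [14, 104, 8, 155, 132, 216, 171]… (length divides ord_223(103)).
Cycle lengths of π_103 on ℤ/223ℤ: [74, 74, 74, 1]; 4 cycles in total.
4 cycles on 223: each ℓ→(−1)^(ℓ−1), product (−1)^219 = -1.
The Jacobi symbol (103|223) = -1 (Zolotarev) agrees.

-1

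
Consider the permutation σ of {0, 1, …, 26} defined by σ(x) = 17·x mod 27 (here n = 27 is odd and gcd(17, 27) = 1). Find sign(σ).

-1

Trace 10: π^k(10) = [10, 8, 1, 17, 19, 26] for k=0..5.
Cycle lengths of π_17 on ℤ/27ℤ: [6, 6, 6, 2, 2, 2, 2, 1]; 8 cycles in total.
Σ(ℓ_i−1) = 27−8 = 19; sign = (−1)^19 = -1.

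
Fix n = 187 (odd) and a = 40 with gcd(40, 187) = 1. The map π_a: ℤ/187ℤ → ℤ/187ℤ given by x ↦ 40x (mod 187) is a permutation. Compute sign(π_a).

Orbit of 40 under x↦40x: [40, 104, 46, 157, 109, 59, 116]… (length divides ord_187(40)).
Cycle type of π: 80×2 + 16 + 10 + 1; total 5 cycles.
5 cycles on 187: each ℓ→(−1)^(ℓ−1), product (−1)^182 = +1.
Check: (40/187) = +1 by Zolotarev.

+1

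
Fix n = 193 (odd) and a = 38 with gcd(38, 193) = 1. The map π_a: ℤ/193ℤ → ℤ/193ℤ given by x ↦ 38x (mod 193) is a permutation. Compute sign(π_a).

-1

Start at x=59: 59 → 119 → 83 → 66 → 192 → 155 → 100 → … (one orbit).
Cycle type of π: 192 + 1; total 2 cycles.
sign(π) = (−1)^{n − #cycles} = (−1)^{193−2} = (−1)^191 = -1.
(38|193)_J = -1 (Zolotarev's lemma cross-check).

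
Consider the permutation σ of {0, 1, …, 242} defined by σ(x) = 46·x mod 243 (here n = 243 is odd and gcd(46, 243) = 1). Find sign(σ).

Orbit of 100 under x↦46x: [100, 226, 190, 235, 118, 82, 127]… (length divides ord_243(46)).
Cycle type of π: 27×6 + 9×6 + 3×6 + 1×9; total 27 cycles.
sign(π) = (−1)^{n − #cycles} = (−1)^{243−27} = (−1)^216 = +1.

+1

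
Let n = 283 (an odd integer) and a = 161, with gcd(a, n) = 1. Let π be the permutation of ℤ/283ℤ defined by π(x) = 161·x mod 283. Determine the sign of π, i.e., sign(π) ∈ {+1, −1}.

Start at x=134: 134 → 66 → 155 → 51 → 4 → 78 → 106 → … (one orbit).
Decompose π into cycles: lengths [47, 47, 47, 47, 47, 47, 1] (7 cycles, including the fixed point 0).
sign(π) = (−1)^{n − #cycles} = (−1)^{283−7} = (−1)^276 = +1.
(161|283)_J = +1 (Zolotarev's lemma cross-check).

+1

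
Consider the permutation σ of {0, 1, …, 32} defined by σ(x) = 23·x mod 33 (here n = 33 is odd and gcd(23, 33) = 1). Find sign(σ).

-1

Orbit of 23 under x↦23x: [23, 1]… (length divides ord_33(23)).
Cycle lengths of π_23 on ℤ/33ℤ: [2, 2, 2, 2, 2, 2, 2, 2, 2, 2, 2, 1, 1, 1, 1, 1, 1, 1, 1, 1, 1, 1]; 22 cycles in total.
22 cycles on 33: each ℓ→(−1)^(ℓ−1), product (−1)^11 = -1.
Via Zolotarev, sign(π_{23}) = (23|33) = -1.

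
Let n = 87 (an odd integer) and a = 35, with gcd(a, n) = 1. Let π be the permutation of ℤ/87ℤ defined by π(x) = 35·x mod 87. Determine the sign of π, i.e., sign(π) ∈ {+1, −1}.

Start at x=62: 62 → 82 → 86 → 52 → 80 → 16 → 38 → … (one orbit).
π_35 has 8 disjoint cycles with lengths [14, 14, 14, 14, 14, 14, 2, 1] on {0,…,86}.
8 cycles on 87: each ℓ→(−1)^(ℓ−1), product (−1)^79 = -1.

-1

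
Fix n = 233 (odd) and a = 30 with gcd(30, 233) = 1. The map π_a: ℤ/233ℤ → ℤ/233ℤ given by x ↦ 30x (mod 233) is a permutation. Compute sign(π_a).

+1

Start at x=123: 123 → 195 → 25 → 51 → 132 → 232 → 203 → … (one orbit).
Cycle lengths of π_30 on ℤ/233ℤ: [116, 116, 1]; 3 cycles in total.
n − c = 233 − 3 = 230; sign = (−1)^230 = +1.
The Jacobi symbol (30|233) = +1 (Zolotarev) agrees.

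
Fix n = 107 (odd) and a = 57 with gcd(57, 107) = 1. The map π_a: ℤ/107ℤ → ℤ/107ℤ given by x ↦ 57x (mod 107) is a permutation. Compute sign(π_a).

+1

Trace 56: π^k(56) = [56, 89, 44, 47, 4, 14, 49] for k=0..6.
Cycle type of π: 53×2 + 1; total 3 cycles.
3 cycles on 107: each ℓ→(−1)^(ℓ−1), product (−1)^104 = +1.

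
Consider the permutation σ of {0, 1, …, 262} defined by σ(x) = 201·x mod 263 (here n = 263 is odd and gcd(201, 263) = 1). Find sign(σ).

-1

Orbit of 230 under x↦201x: [230, 205, 177, 72, 7, 92, 82]… (length divides ord_263(201)).
2 cycles of lengths [262, 1].
263 − 2 = 261 transpositions; sign(π) = (−1)^261 = -1.
(201|263)_J = -1 (Zolotarev's lemma cross-check).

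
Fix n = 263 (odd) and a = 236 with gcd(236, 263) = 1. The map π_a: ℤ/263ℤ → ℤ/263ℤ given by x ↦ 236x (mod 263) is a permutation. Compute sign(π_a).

-1

Orbit of 195 under x↦236x: [195, 258, 135, 37, 53, 147, 239]… (length divides ord_263(236)).
π_236 has 2 disjoint cycles with lengths [262, 1] on {0,…,262}.
With 2 cycles on 263 points, sign = (−1)^{263−2} = -1.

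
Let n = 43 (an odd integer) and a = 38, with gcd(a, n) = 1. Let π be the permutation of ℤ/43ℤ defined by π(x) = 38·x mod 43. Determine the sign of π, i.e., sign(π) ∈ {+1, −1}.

+1

Start at x=36: 36 → 35 → 40 → 15 → 11 → 31 → 17 → … (one orbit).
Cycle lengths of π_38 on ℤ/43ℤ: [21, 21, 1]; 3 cycles in total.
sign(π) = (−1)^{n − #cycles} = (−1)^{43−3} = (−1)^40 = +1.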